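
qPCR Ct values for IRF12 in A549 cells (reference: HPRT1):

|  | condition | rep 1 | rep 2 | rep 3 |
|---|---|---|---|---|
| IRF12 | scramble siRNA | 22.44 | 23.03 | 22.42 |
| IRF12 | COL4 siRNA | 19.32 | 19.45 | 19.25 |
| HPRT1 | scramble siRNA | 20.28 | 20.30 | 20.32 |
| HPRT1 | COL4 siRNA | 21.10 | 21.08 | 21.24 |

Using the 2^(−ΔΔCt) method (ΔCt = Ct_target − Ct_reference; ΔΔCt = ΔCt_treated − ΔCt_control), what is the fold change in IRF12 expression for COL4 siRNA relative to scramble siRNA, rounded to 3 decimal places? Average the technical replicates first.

17.509

Mean Ct: IRF12 scramble siRNA 22.630; IRF12 COL4 siRNA 19.340; HPRT1 scramble siRNA 20.300; HPRT1 COL4 siRNA 21.140
ΔCt(scramble siRNA) = 22.630 − 20.300 = 2.330
ΔCt(COL4 siRNA) = 19.340 − 21.140 = -1.800
ΔΔCt = -1.800 − 2.330 = -4.130
Fold change = 2^(−(-4.130)) = 2^4.130 = 17.5087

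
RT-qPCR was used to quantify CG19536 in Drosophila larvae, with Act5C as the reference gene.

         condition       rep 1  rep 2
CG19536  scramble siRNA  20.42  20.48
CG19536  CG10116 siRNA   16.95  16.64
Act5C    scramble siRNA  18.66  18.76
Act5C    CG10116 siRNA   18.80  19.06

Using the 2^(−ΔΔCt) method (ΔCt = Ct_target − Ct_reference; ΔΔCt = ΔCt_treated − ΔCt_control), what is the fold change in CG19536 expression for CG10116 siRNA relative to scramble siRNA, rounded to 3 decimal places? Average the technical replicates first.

Mean Ct: CG19536 scramble siRNA 20.450; CG19536 CG10116 siRNA 16.795; Act5C scramble siRNA 18.710; Act5C CG10116 siRNA 18.930
ΔCt(scramble siRNA) = 20.450 − 18.710 = 1.740
ΔCt(CG10116 siRNA) = 16.795 − 18.930 = -2.135
ΔΔCt = -2.135 − 1.740 = -3.875
Fold change = 2^(−(-3.875)) = 2^3.875 = 14.6721

14.672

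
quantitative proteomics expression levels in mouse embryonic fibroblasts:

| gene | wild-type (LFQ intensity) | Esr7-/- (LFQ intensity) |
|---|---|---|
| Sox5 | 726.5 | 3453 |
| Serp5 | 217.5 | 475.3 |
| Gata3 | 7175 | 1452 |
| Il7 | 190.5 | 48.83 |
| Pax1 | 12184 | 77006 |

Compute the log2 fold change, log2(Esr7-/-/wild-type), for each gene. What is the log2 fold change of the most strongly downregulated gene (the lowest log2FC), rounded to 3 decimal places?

log2(3453/726.5) = 2.249  (Sox5)
log2(475.3/217.5) = 1.128  (Serp5)
log2(1452/7175) = -2.305  (Gata3)
log2(48.83/190.5) = -1.964  (Il7)
log2(77006/12184) = 2.660  (Pax1)
Gata3 is most strongly downregulated.

-2.305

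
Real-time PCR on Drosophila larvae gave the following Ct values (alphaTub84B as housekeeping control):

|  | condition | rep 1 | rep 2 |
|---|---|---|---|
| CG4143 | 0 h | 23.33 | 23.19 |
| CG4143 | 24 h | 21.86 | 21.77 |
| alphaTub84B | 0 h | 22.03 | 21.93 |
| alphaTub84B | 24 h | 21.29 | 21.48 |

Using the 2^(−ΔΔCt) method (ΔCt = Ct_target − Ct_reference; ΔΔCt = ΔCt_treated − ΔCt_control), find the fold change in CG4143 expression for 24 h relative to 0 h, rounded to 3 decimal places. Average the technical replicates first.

1.803

Mean Ct: CG4143 0 h 23.260; CG4143 24 h 21.815; alphaTub84B 0 h 21.980; alphaTub84B 24 h 21.385
ΔCt(0 h) = 23.260 − 21.980 = 1.280
ΔCt(24 h) = 21.815 − 21.385 = 0.430
ΔΔCt = 0.430 − 1.280 = -0.850
Fold change = 2^(−(-0.850)) = 2^0.850 = 1.8025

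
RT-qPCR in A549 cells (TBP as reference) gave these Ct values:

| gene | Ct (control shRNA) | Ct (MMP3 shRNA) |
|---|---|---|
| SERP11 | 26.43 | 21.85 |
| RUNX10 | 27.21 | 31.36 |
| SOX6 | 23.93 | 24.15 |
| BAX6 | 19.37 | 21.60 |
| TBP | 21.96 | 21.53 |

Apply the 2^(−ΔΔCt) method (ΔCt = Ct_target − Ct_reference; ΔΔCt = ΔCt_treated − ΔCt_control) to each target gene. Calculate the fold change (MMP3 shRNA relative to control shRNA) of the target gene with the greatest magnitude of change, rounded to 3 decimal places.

0.042

SERP11: ΔΔCt = (21.85−21.53) − (26.43−21.96) = 0.32 − 4.47 = -4.15; fold change = 2^4.15 = 17.753
RUNX10: ΔΔCt = (31.36−21.53) − (27.21−21.96) = 9.83 − 5.25 = 4.58; fold change = 2^-4.58 = 0.042
SOX6: ΔΔCt = (24.15−21.53) − (23.93−21.96) = 2.62 − 1.97 = 0.65; fold change = 2^-0.65 = 0.637
BAX6: ΔΔCt = (21.60−21.53) − (19.37−21.96) = 0.07 − (-2.59) = 2.66; fold change = 2^-2.66 = 0.158
RUNX10 has the largest |ΔΔCt| = 4.58.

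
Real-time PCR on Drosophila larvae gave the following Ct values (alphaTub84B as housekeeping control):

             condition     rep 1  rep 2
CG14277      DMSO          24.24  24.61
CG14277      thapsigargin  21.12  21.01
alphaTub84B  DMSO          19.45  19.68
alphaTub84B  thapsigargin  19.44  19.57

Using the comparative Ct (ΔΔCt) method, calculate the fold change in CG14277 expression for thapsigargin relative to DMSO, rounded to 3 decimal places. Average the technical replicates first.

9.849

Mean Ct: CG14277 DMSO 24.425; CG14277 thapsigargin 21.065; alphaTub84B DMSO 19.565; alphaTub84B thapsigargin 19.505
ΔCt(DMSO) = 24.425 − 19.565 = 4.860
ΔCt(thapsigargin) = 21.065 − 19.505 = 1.560
ΔΔCt = 1.560 − 4.860 = -3.300
Fold change = 2^(−(-3.300)) = 2^3.300 = 9.8492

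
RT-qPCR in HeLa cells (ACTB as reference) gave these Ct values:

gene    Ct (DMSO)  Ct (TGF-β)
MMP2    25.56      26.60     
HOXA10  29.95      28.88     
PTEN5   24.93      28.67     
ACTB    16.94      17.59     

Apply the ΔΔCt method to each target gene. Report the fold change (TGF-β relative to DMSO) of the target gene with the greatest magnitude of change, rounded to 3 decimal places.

0.117

MMP2: ΔΔCt = (26.60−17.59) − (25.56−16.94) = 9.01 − 8.62 = 0.39; fold change = 2^-0.39 = 0.763
HOXA10: ΔΔCt = (28.88−17.59) − (29.95−16.94) = 11.29 − 13.01 = -1.72; fold change = 2^1.72 = 3.294
PTEN5: ΔΔCt = (28.67−17.59) − (24.93−16.94) = 11.08 − 7.99 = 3.09; fold change = 2^-3.09 = 0.117
PTEN5 has the largest |ΔΔCt| = 3.09.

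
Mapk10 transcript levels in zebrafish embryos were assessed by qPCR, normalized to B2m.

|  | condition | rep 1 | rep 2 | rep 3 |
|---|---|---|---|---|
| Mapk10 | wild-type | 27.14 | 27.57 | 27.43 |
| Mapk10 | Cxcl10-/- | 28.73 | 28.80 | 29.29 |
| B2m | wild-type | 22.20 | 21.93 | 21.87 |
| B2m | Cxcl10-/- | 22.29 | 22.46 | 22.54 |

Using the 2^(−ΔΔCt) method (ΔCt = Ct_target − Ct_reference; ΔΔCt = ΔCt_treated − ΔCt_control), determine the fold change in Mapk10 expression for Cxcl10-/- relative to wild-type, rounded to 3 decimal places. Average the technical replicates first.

0.457

Mean Ct: Mapk10 wild-type 27.380; Mapk10 Cxcl10-/- 28.940; B2m wild-type 22.000; B2m Cxcl10-/- 22.430
ΔCt(wild-type) = 27.380 − 22.000 = 5.380
ΔCt(Cxcl10-/-) = 28.940 − 22.430 = 6.510
ΔΔCt = 6.510 − 5.380 = 1.130
Fold change = 2^(−1.130) = 0.4569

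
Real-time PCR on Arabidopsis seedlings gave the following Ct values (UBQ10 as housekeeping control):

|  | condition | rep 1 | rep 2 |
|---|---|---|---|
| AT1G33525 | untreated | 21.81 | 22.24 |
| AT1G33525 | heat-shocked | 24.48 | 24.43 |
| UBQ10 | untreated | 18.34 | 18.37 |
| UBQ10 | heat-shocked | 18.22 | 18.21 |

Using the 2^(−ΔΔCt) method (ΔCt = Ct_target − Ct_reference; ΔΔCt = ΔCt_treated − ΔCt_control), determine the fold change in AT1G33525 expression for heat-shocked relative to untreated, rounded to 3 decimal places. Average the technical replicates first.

Mean Ct: AT1G33525 untreated 22.025; AT1G33525 heat-shocked 24.455; UBQ10 untreated 18.355; UBQ10 heat-shocked 18.215
ΔCt(untreated) = 22.025 − 18.355 = 3.670
ΔCt(heat-shocked) = 24.455 − 18.215 = 6.240
ΔΔCt = 6.240 − 3.670 = 2.570
Fold change = 2^(−2.570) = 0.1684

0.168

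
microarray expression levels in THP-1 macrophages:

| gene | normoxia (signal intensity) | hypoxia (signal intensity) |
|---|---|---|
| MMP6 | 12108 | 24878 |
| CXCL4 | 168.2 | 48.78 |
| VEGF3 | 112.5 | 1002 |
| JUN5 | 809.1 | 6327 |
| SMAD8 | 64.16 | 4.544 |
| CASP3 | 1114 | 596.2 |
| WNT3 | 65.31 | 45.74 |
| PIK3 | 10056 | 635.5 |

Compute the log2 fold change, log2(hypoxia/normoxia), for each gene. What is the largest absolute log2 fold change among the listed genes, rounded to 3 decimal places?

log2(24878/12108) = 1.039  (MMP6)
log2(48.78/168.2) = -1.786  (CXCL4)
log2(1002/112.5) = 3.155  (VEGF3)
log2(6327/809.1) = 2.967  (JUN5)
log2(4.544/64.16) = -3.820  (SMAD8)
log2(596.2/1114) = -0.902  (CASP3)
log2(45.74/65.31) = -0.514  (WNT3)
log2(635.5/10056) = -3.984  (PIK3)
The largest magnitude belongs to PIK3.

3.984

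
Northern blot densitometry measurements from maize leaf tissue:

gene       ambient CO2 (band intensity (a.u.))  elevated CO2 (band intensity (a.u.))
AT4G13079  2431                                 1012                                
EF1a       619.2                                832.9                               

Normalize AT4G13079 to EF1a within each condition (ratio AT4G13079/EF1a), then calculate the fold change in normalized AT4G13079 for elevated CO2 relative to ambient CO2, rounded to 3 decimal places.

0.309

AT4G13079/EF1a (ambient CO2) = 2431 / 619.2 = 3.926
AT4G13079/EF1a (elevated CO2) = 1012 / 832.9 = 1.215
Fold change = 1.215 / 3.926 = 0.3095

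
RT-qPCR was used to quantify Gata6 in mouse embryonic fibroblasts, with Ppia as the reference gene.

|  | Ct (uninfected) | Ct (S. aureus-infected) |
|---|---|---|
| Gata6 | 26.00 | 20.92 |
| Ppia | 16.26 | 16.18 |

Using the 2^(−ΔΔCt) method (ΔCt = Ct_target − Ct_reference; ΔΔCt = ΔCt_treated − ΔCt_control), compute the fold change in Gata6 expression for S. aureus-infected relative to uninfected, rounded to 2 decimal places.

ΔCt(uninfected) = 26.000 − 16.260 = 9.740
ΔCt(S. aureus-infected) = 20.920 − 16.180 = 4.740
ΔΔCt = 4.740 − 9.740 = -5.000
Fold change = 2^(−(-5.000)) = 2^5.000 = 32.000

32.00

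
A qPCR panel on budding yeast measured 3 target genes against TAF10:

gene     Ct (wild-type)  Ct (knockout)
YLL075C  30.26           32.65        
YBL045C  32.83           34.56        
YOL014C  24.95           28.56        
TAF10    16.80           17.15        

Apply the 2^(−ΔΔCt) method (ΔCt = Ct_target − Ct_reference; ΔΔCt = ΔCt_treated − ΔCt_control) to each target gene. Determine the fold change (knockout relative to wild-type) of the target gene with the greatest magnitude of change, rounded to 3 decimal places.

YLL075C: ΔΔCt = (32.65−17.15) − (30.26−16.80) = 15.50 − 13.46 = 2.04; fold change = 2^-2.04 = 0.243
YBL045C: ΔΔCt = (34.56−17.15) − (32.83−16.80) = 17.41 − 16.03 = 1.38; fold change = 2^-1.38 = 0.384
YOL014C: ΔΔCt = (28.56−17.15) − (24.95−16.80) = 11.41 − 8.15 = 3.26; fold change = 2^-3.26 = 0.104
YOL014C has the largest |ΔΔCt| = 3.26.

0.104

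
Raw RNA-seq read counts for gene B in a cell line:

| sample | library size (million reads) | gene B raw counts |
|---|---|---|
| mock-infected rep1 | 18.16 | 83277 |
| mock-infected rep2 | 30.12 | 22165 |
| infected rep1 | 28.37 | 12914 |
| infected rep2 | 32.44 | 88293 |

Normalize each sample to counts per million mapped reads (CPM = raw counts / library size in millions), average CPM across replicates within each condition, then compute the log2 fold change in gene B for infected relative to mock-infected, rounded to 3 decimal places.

CPM(mock-infected rep1) = 83277 / 18.16 = 4585.7379
CPM(mock-infected rep2) = 22165 / 30.12 = 735.8898
CPM(infected rep1) = 12914 / 28.37 = 455.1992
CPM(infected rep2) = 88293 / 32.44 = 2721.7324
mean CPM(mock-infected) = 2660.8138; mean CPM(infected) = 1588.4658
Fold change = 1588.4658 / 2660.8138 = 0.59698
log2(0.59698) = -0.7442

-0.744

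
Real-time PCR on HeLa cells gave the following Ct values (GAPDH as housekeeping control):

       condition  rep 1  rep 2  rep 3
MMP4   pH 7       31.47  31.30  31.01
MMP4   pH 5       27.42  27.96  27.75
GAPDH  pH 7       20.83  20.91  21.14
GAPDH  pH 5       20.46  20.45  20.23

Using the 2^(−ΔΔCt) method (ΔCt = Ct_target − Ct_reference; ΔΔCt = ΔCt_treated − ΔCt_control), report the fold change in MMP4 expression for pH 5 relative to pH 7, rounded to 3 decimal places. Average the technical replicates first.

Mean Ct: MMP4 pH 7 31.260; MMP4 pH 5 27.710; GAPDH pH 7 20.960; GAPDH pH 5 20.380
ΔCt(pH 7) = 31.260 − 20.960 = 10.300
ΔCt(pH 5) = 27.710 − 20.380 = 7.330
ΔΔCt = 7.330 − 10.300 = -2.970
Fold change = 2^(−(-2.970)) = 2^2.970 = 7.8354

7.835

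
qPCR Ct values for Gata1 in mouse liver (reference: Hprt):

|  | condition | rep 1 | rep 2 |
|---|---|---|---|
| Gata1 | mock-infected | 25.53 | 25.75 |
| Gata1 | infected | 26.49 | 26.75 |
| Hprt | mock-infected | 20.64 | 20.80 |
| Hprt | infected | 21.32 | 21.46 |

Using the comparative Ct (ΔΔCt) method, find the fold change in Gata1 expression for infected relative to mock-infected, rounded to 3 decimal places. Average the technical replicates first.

0.807

Mean Ct: Gata1 mock-infected 25.640; Gata1 infected 26.620; Hprt mock-infected 20.720; Hprt infected 21.390
ΔCt(mock-infected) = 25.640 − 20.720 = 4.920
ΔCt(infected) = 26.620 − 21.390 = 5.230
ΔΔCt = 5.230 − 4.920 = 0.310
Fold change = 2^(−0.310) = 0.8066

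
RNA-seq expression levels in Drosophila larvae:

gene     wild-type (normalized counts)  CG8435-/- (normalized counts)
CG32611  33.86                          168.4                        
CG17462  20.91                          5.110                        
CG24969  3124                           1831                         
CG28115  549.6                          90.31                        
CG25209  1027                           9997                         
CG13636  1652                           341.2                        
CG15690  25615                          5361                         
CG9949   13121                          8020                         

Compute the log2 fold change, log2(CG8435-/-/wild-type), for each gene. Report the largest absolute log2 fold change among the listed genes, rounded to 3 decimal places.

3.283

log2(168.4/33.86) = 2.314  (CG32611)
log2(5.110/20.91) = -2.033  (CG17462)
log2(1831/3124) = -0.771  (CG24969)
log2(90.31/549.6) = -2.605  (CG28115)
log2(9997/1027) = 3.283  (CG25209)
log2(341.2/1652) = -2.276  (CG13636)
log2(5361/25615) = -2.256  (CG15690)
log2(8020/13121) = -0.710  (CG9949)
The largest magnitude belongs to CG25209.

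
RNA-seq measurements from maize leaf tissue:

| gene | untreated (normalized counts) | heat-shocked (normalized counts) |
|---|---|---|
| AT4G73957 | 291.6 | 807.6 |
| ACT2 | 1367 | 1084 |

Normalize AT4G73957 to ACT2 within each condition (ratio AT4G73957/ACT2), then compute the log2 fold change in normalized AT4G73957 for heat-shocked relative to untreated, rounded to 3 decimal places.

1.804

AT4G73957/ACT2 (untreated) = 291.6 / 1367 = 0.21331
AT4G73957/ACT2 (heat-shocked) = 807.6 / 1084 = 0.74502
Fold change = 0.74502 / 0.21331 = 3.4926
log2(3.4926) = 1.8043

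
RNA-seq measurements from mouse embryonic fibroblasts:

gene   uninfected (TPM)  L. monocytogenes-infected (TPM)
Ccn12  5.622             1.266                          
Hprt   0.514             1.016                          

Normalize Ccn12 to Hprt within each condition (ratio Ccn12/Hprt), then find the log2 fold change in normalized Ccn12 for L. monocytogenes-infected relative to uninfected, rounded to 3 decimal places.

Ccn12/Hprt (uninfected) = 5.622 / 0.514 = 10.938
Ccn12/Hprt (L. monocytogenes-infected) = 1.266 / 1.016 = 1.2461
Fold change = 1.2461 / 10.938 = 0.1139
log2(0.1139) = -3.1339

-3.134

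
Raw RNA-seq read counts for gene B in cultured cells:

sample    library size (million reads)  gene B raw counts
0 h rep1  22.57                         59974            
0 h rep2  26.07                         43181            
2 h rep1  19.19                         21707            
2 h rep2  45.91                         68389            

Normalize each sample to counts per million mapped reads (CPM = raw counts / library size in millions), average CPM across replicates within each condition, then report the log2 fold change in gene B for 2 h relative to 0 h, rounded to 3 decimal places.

CPM(0 h rep1) = 59974 / 22.57 = 2657.2441
CPM(0 h rep2) = 43181 / 26.07 = 1656.3483
CPM(2 h rep1) = 21707 / 19.19 = 1131.1621
CPM(2 h rep2) = 68389 / 45.91 = 1489.6319
mean CPM(0 h) = 2156.7962; mean CPM(2 h) = 1310.3970
Fold change = 1310.3970 / 2156.7962 = 0.60757
log2(0.60757) = -0.7189

-0.719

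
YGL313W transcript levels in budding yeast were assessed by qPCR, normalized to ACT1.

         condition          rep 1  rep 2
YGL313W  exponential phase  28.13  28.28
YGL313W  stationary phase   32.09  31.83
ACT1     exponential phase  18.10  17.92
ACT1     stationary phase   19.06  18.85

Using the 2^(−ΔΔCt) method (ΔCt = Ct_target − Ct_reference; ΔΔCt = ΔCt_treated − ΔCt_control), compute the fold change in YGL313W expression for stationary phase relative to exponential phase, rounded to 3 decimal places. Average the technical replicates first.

Mean Ct: YGL313W exponential phase 28.205; YGL313W stationary phase 31.960; ACT1 exponential phase 18.010; ACT1 stationary phase 18.955
ΔCt(exponential phase) = 28.205 − 18.010 = 10.195
ΔCt(stationary phase) = 31.960 − 18.955 = 13.005
ΔΔCt = 13.005 − 10.195 = 2.810
Fold change = 2^(−2.810) = 0.1426

0.143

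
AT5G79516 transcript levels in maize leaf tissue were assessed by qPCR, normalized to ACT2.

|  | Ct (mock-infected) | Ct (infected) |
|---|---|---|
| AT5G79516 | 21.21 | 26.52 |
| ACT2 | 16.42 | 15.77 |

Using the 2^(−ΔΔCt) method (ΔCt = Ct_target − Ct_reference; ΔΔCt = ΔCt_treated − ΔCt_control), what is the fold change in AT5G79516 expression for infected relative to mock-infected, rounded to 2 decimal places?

0.02

ΔCt(mock-infected) = 21.210 − 16.420 = 4.790
ΔCt(infected) = 26.520 − 15.770 = 10.750
ΔΔCt = 10.750 − 4.790 = 5.960
Fold change = 2^(−5.960) = 0.016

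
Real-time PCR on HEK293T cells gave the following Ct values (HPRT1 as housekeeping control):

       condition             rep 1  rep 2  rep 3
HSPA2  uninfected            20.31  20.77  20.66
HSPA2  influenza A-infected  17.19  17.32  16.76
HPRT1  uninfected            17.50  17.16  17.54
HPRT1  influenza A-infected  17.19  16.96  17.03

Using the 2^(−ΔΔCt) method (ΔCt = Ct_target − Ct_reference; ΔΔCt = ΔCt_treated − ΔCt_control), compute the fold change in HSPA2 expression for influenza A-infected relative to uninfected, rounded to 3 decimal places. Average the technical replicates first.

Mean Ct: HSPA2 uninfected 20.580; HSPA2 influenza A-infected 17.090; HPRT1 uninfected 17.400; HPRT1 influenza A-infected 17.060
ΔCt(uninfected) = 20.580 − 17.400 = 3.180
ΔCt(influenza A-infected) = 17.090 − 17.060 = 0.030
ΔΔCt = 0.030 − 3.180 = -3.150
Fold change = 2^(−(-3.150)) = 2^3.150 = 8.8766

8.877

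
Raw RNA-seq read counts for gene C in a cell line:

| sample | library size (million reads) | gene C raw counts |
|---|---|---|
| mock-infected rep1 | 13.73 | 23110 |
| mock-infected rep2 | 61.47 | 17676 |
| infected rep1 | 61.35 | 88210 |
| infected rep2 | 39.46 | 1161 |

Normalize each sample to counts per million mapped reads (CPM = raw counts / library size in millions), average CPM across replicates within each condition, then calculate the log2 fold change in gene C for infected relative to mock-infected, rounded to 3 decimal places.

-0.426

CPM(mock-infected rep1) = 23110 / 13.73 = 1683.1755
CPM(mock-infected rep2) = 17676 / 61.47 = 287.5549
CPM(infected rep1) = 88210 / 61.35 = 1437.8158
CPM(infected rep2) = 1161 / 39.46 = 29.4222
mean CPM(mock-infected) = 985.3652; mean CPM(infected) = 733.6190
Fold change = 733.6190 / 985.3652 = 0.74451
log2(0.74451) = -0.4256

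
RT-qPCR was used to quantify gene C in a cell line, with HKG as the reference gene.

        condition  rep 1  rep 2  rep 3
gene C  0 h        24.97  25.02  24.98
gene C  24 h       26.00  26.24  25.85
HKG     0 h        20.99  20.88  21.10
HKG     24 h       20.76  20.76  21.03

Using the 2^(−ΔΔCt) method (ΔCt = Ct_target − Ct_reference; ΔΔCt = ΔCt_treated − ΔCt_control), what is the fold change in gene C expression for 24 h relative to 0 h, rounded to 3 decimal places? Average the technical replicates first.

0.441

Mean Ct: gene C 0 h 24.990; gene C 24 h 26.030; HKG 0 h 20.990; HKG 24 h 20.850
ΔCt(0 h) = 24.990 − 20.990 = 4.000
ΔCt(24 h) = 26.030 − 20.850 = 5.180
ΔΔCt = 5.180 − 4.000 = 1.180
Fold change = 2^(−1.180) = 0.4414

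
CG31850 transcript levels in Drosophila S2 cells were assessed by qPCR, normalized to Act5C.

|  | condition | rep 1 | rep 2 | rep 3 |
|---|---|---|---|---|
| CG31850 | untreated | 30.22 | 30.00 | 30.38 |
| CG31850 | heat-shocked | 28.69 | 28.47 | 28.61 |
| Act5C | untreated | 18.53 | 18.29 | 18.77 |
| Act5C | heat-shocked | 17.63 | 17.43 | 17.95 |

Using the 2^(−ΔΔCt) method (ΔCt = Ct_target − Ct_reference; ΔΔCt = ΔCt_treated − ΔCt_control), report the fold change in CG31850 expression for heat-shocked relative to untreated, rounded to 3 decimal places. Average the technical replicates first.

Mean Ct: CG31850 untreated 30.200; CG31850 heat-shocked 28.590; Act5C untreated 18.530; Act5C heat-shocked 17.670
ΔCt(untreated) = 30.200 − 18.530 = 11.670
ΔCt(heat-shocked) = 28.590 − 17.670 = 10.920
ΔΔCt = 10.920 − 11.670 = -0.750
Fold change = 2^(−(-0.750)) = 2^0.750 = 1.6818

1.682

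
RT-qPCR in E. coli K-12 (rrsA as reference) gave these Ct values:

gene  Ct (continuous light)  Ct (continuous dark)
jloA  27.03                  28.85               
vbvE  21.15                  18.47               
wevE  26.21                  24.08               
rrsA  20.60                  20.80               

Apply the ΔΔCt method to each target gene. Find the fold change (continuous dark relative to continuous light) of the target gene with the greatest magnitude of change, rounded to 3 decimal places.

jloA: ΔΔCt = (28.85−20.80) − (27.03−20.60) = 8.05 − 6.43 = 1.62; fold change = 2^-1.62 = 0.325
vbvE: ΔΔCt = (18.47−20.80) − (21.15−20.60) = -2.33 − 0.55 = -2.88; fold change = 2^2.88 = 7.362
wevE: ΔΔCt = (24.08−20.80) − (26.21−20.60) = 3.28 − 5.61 = -2.33; fold change = 2^2.33 = 5.028
vbvE has the largest |ΔΔCt| = 2.88.

7.362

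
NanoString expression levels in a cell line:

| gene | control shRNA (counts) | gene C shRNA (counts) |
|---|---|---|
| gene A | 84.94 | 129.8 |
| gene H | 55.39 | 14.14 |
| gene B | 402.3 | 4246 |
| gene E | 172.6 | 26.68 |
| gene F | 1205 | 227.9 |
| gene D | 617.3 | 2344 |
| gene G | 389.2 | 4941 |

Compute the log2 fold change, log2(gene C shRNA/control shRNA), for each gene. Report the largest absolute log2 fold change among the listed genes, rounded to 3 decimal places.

3.666

log2(129.8/84.94) = 0.612  (gene A)
log2(14.14/55.39) = -1.970  (gene H)
log2(4246/402.3) = 3.400  (gene B)
log2(26.68/172.6) = -2.694  (gene E)
log2(227.9/1205) = -2.403  (gene F)
log2(2344/617.3) = 1.925  (gene D)
log2(4941/389.2) = 3.666  (gene G)
The largest magnitude belongs to gene G.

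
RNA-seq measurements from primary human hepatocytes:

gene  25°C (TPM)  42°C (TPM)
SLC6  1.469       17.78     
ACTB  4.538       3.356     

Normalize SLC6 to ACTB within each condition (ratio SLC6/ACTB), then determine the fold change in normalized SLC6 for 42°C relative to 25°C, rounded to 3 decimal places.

SLC6/ACTB (25°C) = 1.469 / 4.538 = 0.32371
SLC6/ACTB (42°C) = 17.78 / 3.356 = 5.298
Fold change = 5.298 / 0.32371 = 16.3664

16.366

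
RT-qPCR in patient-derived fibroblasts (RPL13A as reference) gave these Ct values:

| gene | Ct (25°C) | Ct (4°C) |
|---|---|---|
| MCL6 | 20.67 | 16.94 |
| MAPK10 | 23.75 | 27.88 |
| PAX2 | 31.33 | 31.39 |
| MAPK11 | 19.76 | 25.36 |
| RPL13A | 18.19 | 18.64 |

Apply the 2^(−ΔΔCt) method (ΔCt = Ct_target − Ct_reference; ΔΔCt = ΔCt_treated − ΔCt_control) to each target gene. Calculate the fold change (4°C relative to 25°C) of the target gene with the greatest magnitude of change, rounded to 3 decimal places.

0.028

MCL6: ΔΔCt = (16.94−18.64) − (20.67−18.19) = -1.70 − 2.48 = -4.18; fold change = 2^4.18 = 18.126
MAPK10: ΔΔCt = (27.88−18.64) − (23.75−18.19) = 9.24 − 5.56 = 3.68; fold change = 2^-3.68 = 0.078
PAX2: ΔΔCt = (31.39−18.64) − (31.33−18.19) = 12.75 − 13.14 = -0.39; fold change = 2^0.39 = 1.310
MAPK11: ΔΔCt = (25.36−18.64) − (19.76−18.19) = 6.72 − 1.57 = 5.15; fold change = 2^-5.15 = 0.028
MAPK11 has the largest |ΔΔCt| = 5.15.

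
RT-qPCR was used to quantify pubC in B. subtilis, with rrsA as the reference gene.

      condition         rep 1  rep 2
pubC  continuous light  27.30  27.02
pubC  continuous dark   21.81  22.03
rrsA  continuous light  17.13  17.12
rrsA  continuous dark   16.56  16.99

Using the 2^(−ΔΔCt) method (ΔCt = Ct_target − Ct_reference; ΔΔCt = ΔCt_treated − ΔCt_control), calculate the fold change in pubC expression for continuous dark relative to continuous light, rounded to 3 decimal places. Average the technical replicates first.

29.651

Mean Ct: pubC continuous light 27.160; pubC continuous dark 21.920; rrsA continuous light 17.125; rrsA continuous dark 16.775
ΔCt(continuous light) = 27.160 − 17.125 = 10.035
ΔCt(continuous dark) = 21.920 − 16.775 = 5.145
ΔΔCt = 5.145 − 10.035 = -4.890
Fold change = 2^(−(-4.890)) = 2^4.890 = 29.6508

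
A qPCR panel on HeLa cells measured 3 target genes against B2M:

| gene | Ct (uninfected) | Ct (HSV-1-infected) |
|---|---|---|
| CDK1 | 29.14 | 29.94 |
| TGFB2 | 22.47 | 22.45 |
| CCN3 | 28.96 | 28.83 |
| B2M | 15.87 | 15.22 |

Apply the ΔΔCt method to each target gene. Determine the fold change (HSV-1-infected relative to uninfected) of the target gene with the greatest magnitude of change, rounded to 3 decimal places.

CDK1: ΔΔCt = (29.94−15.22) − (29.14−15.87) = 14.72 − 13.27 = 1.45; fold change = 2^-1.45 = 0.366
TGFB2: ΔΔCt = (22.45−15.22) − (22.47−15.87) = 7.23 − 6.60 = 0.63; fold change = 2^-0.63 = 0.646
CCN3: ΔΔCt = (28.83−15.22) − (28.96−15.87) = 13.61 − 13.09 = 0.52; fold change = 2^-0.52 = 0.697
CDK1 has the largest |ΔΔCt| = 1.45.

0.366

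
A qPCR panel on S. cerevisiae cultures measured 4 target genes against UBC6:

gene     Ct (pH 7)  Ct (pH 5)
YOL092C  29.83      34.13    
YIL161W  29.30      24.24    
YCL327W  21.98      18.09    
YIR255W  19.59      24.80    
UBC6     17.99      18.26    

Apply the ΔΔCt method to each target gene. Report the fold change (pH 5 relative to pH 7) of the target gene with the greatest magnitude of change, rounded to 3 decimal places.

YOL092C: ΔΔCt = (34.13−18.26) − (29.83−17.99) = 15.87 − 11.84 = 4.03; fold change = 2^-4.03 = 0.061
YIL161W: ΔΔCt = (24.24−18.26) − (29.30−17.99) = 5.98 − 11.31 = -5.33; fold change = 2^5.33 = 40.224
YCL327W: ΔΔCt = (18.09−18.26) − (21.98−17.99) = -0.17 − 3.99 = -4.16; fold change = 2^4.16 = 17.877
YIR255W: ΔΔCt = (24.80−18.26) − (19.59−17.99) = 6.54 − 1.60 = 4.94; fold change = 2^-4.94 = 0.033
YIL161W has the largest |ΔΔCt| = 5.33.

40.224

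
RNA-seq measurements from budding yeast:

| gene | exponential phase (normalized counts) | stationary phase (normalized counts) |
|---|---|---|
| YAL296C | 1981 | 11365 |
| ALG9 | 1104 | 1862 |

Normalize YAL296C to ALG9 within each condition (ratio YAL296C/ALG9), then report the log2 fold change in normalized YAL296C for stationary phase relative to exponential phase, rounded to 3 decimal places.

YAL296C/ALG9 (exponential phase) = 1981 / 1104 = 1.7944
YAL296C/ALG9 (stationary phase) = 11365 / 1862 = 6.1037
Fold change = 6.1037 / 1.7944 = 3.4015
log2(3.4015) = 1.7662

1.766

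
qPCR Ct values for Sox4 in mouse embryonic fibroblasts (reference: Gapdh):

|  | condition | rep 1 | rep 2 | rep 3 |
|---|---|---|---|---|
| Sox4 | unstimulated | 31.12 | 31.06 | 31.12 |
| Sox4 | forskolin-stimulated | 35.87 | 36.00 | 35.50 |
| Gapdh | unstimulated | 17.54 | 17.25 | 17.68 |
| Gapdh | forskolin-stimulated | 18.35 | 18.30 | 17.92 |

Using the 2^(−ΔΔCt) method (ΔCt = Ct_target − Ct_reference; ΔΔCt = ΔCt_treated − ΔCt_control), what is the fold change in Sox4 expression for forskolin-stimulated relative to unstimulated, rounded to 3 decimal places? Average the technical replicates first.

0.063

Mean Ct: Sox4 unstimulated 31.100; Sox4 forskolin-stimulated 35.790; Gapdh unstimulated 17.490; Gapdh forskolin-stimulated 18.190
ΔCt(unstimulated) = 31.100 − 17.490 = 13.610
ΔCt(forskolin-stimulated) = 35.790 − 18.190 = 17.600
ΔΔCt = 17.600 − 13.610 = 3.990
Fold change = 2^(−3.990) = 0.0629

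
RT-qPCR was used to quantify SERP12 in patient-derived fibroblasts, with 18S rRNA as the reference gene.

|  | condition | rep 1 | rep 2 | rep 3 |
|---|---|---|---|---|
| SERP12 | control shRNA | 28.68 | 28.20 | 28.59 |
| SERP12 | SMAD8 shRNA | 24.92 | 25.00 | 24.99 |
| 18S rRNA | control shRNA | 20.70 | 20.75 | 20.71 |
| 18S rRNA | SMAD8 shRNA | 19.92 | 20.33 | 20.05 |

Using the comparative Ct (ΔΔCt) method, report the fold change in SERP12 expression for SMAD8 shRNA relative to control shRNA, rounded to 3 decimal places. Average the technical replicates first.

7.464

Mean Ct: SERP12 control shRNA 28.490; SERP12 SMAD8 shRNA 24.970; 18S rRNA control shRNA 20.720; 18S rRNA SMAD8 shRNA 20.100
ΔCt(control shRNA) = 28.490 − 20.720 = 7.770
ΔCt(SMAD8 shRNA) = 24.970 − 20.100 = 4.870
ΔΔCt = 4.870 − 7.770 = -2.900
Fold change = 2^(−(-2.900)) = 2^2.900 = 7.4643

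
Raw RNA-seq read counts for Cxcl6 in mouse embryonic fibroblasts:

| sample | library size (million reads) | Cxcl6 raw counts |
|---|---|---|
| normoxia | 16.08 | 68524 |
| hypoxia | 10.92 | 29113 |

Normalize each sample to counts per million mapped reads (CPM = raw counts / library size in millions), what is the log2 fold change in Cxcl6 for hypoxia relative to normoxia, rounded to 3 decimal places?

CPM(normoxia) = 68524 / 16.08 = 4261.4428
CPM(hypoxia) = 29113 / 10.92 = 2666.0256
Fold change = 2666.0256 / 4261.4428 = 0.62562
log2(0.62562) = -0.6767

-0.677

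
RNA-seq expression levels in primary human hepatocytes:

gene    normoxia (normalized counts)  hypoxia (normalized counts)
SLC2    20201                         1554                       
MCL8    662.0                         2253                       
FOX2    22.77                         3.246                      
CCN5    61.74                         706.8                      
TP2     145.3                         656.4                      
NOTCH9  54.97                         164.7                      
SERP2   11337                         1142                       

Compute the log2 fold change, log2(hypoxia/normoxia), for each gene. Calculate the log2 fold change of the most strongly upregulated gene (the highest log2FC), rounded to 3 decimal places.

log2(1554/20201) = -3.700  (SLC2)
log2(2253/662.0) = 1.767  (MCL8)
log2(3.246/22.77) = -2.810  (FOX2)
log2(706.8/61.74) = 3.517  (CCN5)
log2(656.4/145.3) = 2.176  (TP2)
log2(164.7/54.97) = 1.583  (NOTCH9)
log2(1142/11337) = -3.311  (SERP2)
CCN5 is most strongly upregulated.

3.517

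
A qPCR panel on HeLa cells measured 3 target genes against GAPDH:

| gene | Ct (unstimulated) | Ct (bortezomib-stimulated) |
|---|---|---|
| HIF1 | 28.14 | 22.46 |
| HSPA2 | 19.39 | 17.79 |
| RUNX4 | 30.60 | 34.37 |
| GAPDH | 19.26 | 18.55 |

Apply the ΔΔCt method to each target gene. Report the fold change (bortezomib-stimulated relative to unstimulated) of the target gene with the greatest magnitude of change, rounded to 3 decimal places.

HIF1: ΔΔCt = (22.46−18.55) − (28.14−19.26) = 3.91 − 8.88 = -4.97; fold change = 2^4.97 = 31.341
HSPA2: ΔΔCt = (17.79−18.55) − (19.39−19.26) = -0.76 − 0.13 = -0.89; fold change = 2^0.89 = 1.853
RUNX4: ΔΔCt = (34.37−18.55) − (30.60−19.26) = 15.82 − 11.34 = 4.48; fold change = 2^-4.48 = 0.045
HIF1 has the largest |ΔΔCt| = 4.97.

31.341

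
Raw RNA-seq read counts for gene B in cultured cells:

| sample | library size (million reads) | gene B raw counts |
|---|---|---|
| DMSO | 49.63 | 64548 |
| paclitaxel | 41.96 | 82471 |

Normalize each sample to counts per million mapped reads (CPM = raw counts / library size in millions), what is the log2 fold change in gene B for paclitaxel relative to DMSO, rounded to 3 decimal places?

CPM(DMSO) = 64548 / 49.63 = 1300.5843
CPM(paclitaxel) = 82471 / 41.96 = 1965.4671
Fold change = 1965.4671 / 1300.5843 = 1.51122
log2(1.51122) = 0.5957

0.596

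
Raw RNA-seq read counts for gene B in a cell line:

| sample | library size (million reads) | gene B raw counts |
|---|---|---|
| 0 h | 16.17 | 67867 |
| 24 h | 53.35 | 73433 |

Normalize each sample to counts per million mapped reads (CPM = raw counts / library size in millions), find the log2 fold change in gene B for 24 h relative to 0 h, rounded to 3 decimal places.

-1.608

CPM(0 h) = 67867 / 16.17 = 4197.0934
CPM(24 h) = 73433 / 53.35 = 1376.4386
Fold change = 1376.4386 / 4197.0934 = 0.32795
log2(0.32795) = -1.6085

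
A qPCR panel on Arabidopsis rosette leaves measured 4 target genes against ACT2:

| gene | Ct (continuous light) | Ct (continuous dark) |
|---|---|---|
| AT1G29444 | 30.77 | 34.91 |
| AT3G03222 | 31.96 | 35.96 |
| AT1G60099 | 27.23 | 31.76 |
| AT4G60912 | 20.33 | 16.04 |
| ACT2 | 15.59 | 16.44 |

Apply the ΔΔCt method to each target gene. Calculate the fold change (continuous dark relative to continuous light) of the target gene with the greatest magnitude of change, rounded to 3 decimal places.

AT1G29444: ΔΔCt = (34.91−16.44) − (30.77−15.59) = 18.47 − 15.18 = 3.29; fold change = 2^-3.29 = 0.102
AT3G03222: ΔΔCt = (35.96−16.44) − (31.96−15.59) = 19.52 − 16.37 = 3.15; fold change = 2^-3.15 = 0.113
AT1G60099: ΔΔCt = (31.76−16.44) − (27.23−15.59) = 15.32 − 11.64 = 3.68; fold change = 2^-3.68 = 0.078
AT4G60912: ΔΔCt = (16.04−16.44) − (20.33−15.59) = -0.40 − 4.74 = -5.14; fold change = 2^5.14 = 35.261
AT4G60912 has the largest |ΔΔCt| = 5.14.

35.261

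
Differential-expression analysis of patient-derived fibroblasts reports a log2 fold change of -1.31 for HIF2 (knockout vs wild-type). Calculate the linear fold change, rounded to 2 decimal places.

0.40

Fold change = 2^(-1.31) = 0.403
That is, HIF2 drops to 40.3% of the wild-type level.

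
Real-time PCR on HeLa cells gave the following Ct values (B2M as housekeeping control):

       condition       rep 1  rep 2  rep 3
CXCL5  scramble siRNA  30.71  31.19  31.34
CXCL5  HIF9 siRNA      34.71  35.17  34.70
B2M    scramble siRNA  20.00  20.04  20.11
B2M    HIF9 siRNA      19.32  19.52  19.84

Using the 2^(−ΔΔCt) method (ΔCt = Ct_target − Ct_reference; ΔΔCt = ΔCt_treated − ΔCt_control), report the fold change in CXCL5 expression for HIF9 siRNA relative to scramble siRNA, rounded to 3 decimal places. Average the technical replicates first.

0.052

Mean Ct: CXCL5 scramble siRNA 31.080; CXCL5 HIF9 siRNA 34.860; B2M scramble siRNA 20.050; B2M HIF9 siRNA 19.560
ΔCt(scramble siRNA) = 31.080 − 20.050 = 11.030
ΔCt(HIF9 siRNA) = 34.860 − 19.560 = 15.300
ΔΔCt = 15.300 − 11.030 = 4.270
Fold change = 2^(−4.270) = 0.0518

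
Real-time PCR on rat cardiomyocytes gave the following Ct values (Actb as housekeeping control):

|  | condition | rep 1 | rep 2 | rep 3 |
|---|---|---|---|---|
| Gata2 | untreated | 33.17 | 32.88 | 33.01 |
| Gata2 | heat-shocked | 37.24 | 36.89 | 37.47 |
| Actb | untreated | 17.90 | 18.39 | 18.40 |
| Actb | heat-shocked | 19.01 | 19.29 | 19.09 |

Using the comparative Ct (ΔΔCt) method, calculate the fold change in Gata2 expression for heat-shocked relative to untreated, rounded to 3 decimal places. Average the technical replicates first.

Mean Ct: Gata2 untreated 33.020; Gata2 heat-shocked 37.200; Actb untreated 18.230; Actb heat-shocked 19.130
ΔCt(untreated) = 33.020 − 18.230 = 14.790
ΔCt(heat-shocked) = 37.200 − 19.130 = 18.070
ΔΔCt = 18.070 − 14.790 = 3.280
Fold change = 2^(−3.280) = 0.1029

0.103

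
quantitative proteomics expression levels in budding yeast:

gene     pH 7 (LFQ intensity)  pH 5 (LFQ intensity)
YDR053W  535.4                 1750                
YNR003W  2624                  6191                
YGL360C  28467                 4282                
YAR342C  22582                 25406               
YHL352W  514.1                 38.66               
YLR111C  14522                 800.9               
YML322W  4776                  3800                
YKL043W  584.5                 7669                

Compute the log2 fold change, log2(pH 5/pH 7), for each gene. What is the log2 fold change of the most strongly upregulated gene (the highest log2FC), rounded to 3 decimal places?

log2(1750/535.4) = 1.709  (YDR053W)
log2(6191/2624) = 1.238  (YNR003W)
log2(4282/28467) = -2.733  (YGL360C)
log2(25406/22582) = 0.170  (YAR342C)
log2(38.66/514.1) = -3.733  (YHL352W)
log2(800.9/14522) = -4.180  (YLR111C)
log2(3800/4776) = -0.330  (YML322W)
log2(7669/584.5) = 3.714  (YKL043W)
YKL043W is most strongly upregulated.

3.714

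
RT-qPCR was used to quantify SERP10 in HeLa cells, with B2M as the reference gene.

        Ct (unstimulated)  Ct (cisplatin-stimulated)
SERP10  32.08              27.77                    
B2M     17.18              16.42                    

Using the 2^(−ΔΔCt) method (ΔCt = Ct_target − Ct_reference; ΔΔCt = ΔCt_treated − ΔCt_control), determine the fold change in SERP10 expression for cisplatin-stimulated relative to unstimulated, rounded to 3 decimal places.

ΔCt(unstimulated) = 32.080 − 17.180 = 14.900
ΔCt(cisplatin-stimulated) = 27.770 − 16.420 = 11.350
ΔΔCt = 11.350 − 14.900 = -3.550
Fold change = 2^(−(-3.550)) = 2^3.550 = 11.7127

11.713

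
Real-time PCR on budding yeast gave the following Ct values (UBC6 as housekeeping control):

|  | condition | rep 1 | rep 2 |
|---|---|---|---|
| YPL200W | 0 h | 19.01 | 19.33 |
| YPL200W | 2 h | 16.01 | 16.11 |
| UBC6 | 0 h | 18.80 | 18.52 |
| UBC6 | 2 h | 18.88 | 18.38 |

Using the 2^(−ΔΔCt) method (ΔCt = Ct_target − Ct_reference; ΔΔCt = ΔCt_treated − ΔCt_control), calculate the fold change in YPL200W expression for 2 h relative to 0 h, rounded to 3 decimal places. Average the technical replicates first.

8.456

Mean Ct: YPL200W 0 h 19.170; YPL200W 2 h 16.060; UBC6 0 h 18.660; UBC6 2 h 18.630
ΔCt(0 h) = 19.170 − 18.660 = 0.510
ΔCt(2 h) = 16.060 − 18.630 = -2.570
ΔΔCt = -2.570 − 0.510 = -3.080
Fold change = 2^(−(-3.080)) = 2^3.080 = 8.4561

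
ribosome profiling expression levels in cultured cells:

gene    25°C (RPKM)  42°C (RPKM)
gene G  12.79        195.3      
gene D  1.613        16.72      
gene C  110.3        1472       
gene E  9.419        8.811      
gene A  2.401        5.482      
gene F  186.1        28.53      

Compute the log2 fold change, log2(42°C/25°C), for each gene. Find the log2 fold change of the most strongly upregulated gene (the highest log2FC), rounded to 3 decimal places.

log2(195.3/12.79) = 3.933  (gene G)
log2(16.72/1.613) = 3.374  (gene D)
log2(1472/110.3) = 3.738  (gene C)
log2(8.811/9.419) = -0.096  (gene E)
log2(5.482/2.401) = 1.191  (gene A)
log2(28.53/186.1) = -2.706  (gene F)
gene G is most strongly upregulated.

3.933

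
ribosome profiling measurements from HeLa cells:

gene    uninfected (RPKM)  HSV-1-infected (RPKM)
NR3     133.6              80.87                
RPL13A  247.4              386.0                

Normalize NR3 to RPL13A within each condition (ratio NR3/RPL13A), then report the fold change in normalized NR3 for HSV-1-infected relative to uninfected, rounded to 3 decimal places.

NR3/RPL13A (uninfected) = 133.6 / 247.4 = 0.54002
NR3/RPL13A (HSV-1-infected) = 80.87 / 386.0 = 0.20951
Fold change = 0.20951 / 0.54002 = 0.3880

0.388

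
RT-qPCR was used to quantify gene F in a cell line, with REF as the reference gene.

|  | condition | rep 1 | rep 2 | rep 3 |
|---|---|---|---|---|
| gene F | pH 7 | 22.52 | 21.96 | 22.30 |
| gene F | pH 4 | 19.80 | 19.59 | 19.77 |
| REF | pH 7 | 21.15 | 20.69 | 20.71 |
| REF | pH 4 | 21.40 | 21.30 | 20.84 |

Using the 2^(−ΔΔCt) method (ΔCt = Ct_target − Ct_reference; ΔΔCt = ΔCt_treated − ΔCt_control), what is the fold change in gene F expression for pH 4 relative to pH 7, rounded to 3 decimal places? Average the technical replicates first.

7.311

Mean Ct: gene F pH 7 22.260; gene F pH 4 19.720; REF pH 7 20.850; REF pH 4 21.180
ΔCt(pH 7) = 22.260 − 20.850 = 1.410
ΔCt(pH 4) = 19.720 − 21.180 = -1.460
ΔΔCt = -1.460 − 1.410 = -2.870
Fold change = 2^(−(-2.870)) = 2^2.870 = 7.3107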